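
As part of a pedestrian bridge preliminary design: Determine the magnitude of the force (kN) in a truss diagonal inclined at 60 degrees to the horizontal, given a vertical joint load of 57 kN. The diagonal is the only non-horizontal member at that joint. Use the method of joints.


At the joint, only the diagonal has a vertical component, so vertical equilibrium gives:
F * sin(60) = 57
F = 57 / sin(60)
= 57 / 0.866025
= 65.82 kN

65.82 kN


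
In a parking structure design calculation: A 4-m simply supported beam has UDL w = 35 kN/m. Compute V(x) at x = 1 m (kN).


R_A = w * L / 2 = 35 * 4 / 2 = 70.0 kN
V(x) = R_A - w * x = 70.0 - 35 * 1
= 35.0 kN

35.0 kN


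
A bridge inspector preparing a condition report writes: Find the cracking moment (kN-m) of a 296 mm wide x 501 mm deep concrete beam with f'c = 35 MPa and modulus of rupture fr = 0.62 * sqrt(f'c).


fr = 0.62 * sqrt(35) = 0.62 * 5.9161 = 3.668 MPa
I = 296 * 501^3 / 12 = 3101870358.0 mm^4
y_t = 250.5 mm
M_cr = fr * I / y_t = 3.668 * 3101870358.0 / 250.5 N-mm
= 45.4194 kN-m

45.4194 kN-m


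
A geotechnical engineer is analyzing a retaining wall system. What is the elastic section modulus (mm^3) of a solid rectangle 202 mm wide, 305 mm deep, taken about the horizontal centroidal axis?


S = b * h^2 / 6
= 202 * 305^2 / 6
= 202 * 93025 / 6
= 3131841.67 mm^3

3131841.67 mm^3


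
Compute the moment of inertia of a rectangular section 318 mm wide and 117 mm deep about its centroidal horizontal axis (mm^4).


I = b * h^3 / 12
= 318 * 117^3 / 12
= 318 * 1601613 / 12
= 42442744.5 mm^4

42442744.5 mm^4


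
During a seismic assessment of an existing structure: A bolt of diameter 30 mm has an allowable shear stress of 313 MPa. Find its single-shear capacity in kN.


A = pi * d^2 / 4 = pi * 30^2 / 4 = 706.8583 mm^2
V = f_v * A / 1000 = 313 * 706.8583 / 1000
= 221.2467 kN

221.2467 kN


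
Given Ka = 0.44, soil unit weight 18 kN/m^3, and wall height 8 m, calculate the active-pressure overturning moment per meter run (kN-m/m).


Pa = 0.5 * Ka * gamma * H^2
= 0.5 * 0.44 * 18 * 8^2
= 253.44 kN/m
Arm = H / 3 = 8 / 3 = 2.6667 m
Mo = Pa * arm = Pa * H / 3 = 253.44 * 8 / 3 = 675.84 kN-m/m

675.84 kN-m/m


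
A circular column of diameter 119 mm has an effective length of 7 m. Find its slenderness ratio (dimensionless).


Radius of gyration r = d / 4 = 119 / 4 = 29.75 mm
L_eff = 7000.0 mm
Slenderness ratio = L / r = 7000.0 / 29.75 = 235.29 (dimensionless)

235.29 (dimensionless)


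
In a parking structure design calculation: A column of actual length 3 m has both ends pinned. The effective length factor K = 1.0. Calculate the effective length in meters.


L_eff = K * L
= 1.0 * 3
= 3.0 m

3.0 m


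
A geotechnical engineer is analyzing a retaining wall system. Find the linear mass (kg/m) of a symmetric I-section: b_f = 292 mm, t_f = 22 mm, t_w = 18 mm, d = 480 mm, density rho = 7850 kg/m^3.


A_flanges = 2 * 292 * 22 = 12848 mm^2
A_web = (480 - 2 * 22) * 18 = 7848 mm^2
A_total = 12848 + 7848 = 20696 mm^2 = 0.020696 m^2
Weight = rho * A = 7850 * 0.020696 = 162.4636 kg/m

162.4636 kg/m


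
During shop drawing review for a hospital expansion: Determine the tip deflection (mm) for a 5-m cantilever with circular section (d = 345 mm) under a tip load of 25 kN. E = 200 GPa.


I = pi * d^4 / 64 = pi * 345^4 / 64 = 695418562.61 mm^4
L = 5000.0 mm, P = 25000.0 N, E = 200000.0 MPa
delta = P * L^3 / (3 * E * I)
= 25000.0 * 5000.0^3 / (3 * 200000.0 * 695418562.61)
= 7.4895 mm

7.4895 mm


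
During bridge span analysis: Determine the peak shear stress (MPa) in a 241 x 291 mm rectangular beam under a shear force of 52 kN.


A = b * h = 241 * 291 = 70131 mm^2
V = 52 kN = 52000.0 N
tau_max = 1.5 * V / A = 1.5 * 52000.0 / 70131
= 1.1122 MPa

1.1122 MPa


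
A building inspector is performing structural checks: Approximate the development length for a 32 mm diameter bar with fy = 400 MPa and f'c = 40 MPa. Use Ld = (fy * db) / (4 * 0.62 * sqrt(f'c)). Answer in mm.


Ld = (fy * db) / (4 * 0.62 * sqrt(f'c))
= (400 * 32) / (4 * 0.62 * sqrt(40))
= 12800 / 15.6849
= 816.07 mm

816.07 mm


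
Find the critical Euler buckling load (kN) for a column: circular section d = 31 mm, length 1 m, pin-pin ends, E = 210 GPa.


I = pi * d^4 / 64 = 45333.23 mm^4
L = 1000.0 mm
P_cr = pi^2 * E * I / L^2
= 9.8696 * 210000.0 * 45333.23 / 1000.0^2
= 93958.42 N = 93.9584 kN

93.9584 kN


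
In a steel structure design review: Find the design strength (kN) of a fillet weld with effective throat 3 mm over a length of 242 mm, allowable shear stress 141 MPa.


Strength = throat * length * allowable stress
= 3 * 242 * 141 N
= 102366 N
= 102.37 kN

102.37 kN


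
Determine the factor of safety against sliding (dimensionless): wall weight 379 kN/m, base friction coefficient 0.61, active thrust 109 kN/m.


Resisting force = mu * W = 0.61 * 379 = 231.19 kN/m
FOS = Resisting / Driving = 231.19 / 109
= 2.121 (dimensionless)

2.121 (dimensionless)


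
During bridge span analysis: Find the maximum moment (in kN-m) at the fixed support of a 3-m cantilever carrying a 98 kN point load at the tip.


For a cantilever with a point load at the free end:
M_max = P * L = 98 * 3 = 294 kN-m

294 kN-m


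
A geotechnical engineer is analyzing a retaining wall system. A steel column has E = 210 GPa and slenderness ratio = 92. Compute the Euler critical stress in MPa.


sigma_cr = pi^2 * E / lambda^2
= 9.8696 * 210000.0 / 92^2
= 9.8696 * 210000.0 / 8464
= 244.8744 MPa

244.8744 MPa


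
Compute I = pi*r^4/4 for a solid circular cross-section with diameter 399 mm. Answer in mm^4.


r = d / 2 = 399 / 2 = 199.5 mm
I = pi * r^4 / 4 = pi * 199.5^4 / 4
= 1244117736.22 mm^4

1244117736.22 mm^4


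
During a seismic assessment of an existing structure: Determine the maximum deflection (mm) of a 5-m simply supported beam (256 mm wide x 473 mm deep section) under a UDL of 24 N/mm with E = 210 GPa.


I = 256 * 473^3 / 12 = 2257574762.67 mm^4
L = 5000.0 mm, w = 24 N/mm, E = 210000.0 MPa
delta = 5 * w * L^4 / (384 * E * I)
= 5 * 24 * 5000.0^4 / (384 * 210000.0 * 2257574762.67)
= 0.412 mm

0.412 mm


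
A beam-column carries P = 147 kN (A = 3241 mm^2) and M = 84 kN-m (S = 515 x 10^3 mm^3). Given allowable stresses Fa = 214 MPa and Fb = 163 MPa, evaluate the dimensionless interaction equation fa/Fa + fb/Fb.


f_a = P / A = 147000.0 / 3241 = 45.3564 MPa
f_b = M / S = 84000000.0 / 515000.0 = 163.1068 MPa
Ratio = f_a / Fa + f_b / Fb
= 45.3564 / 214 + 163.1068 / 163
= 1.2126 (dimensionless)

1.2126 (dimensionless)


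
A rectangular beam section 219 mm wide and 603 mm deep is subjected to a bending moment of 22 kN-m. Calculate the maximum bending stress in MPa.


I = b * h^3 / 12 = 219 * 603^3 / 12 = 4001426142.75 mm^4
y = h / 2 = 603 / 2 = 301.5 mm
M = 22 kN-m = 22000000.0 N-mm
sigma = M * y / I = 22000000.0 * 301.5 / 4001426142.75
= 1.66 MPa

1.66 MPa


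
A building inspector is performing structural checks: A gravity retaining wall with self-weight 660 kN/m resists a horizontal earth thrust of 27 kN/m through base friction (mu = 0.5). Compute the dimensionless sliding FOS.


Resisting force = mu * W = 0.5 * 660 = 330.0 kN/m
FOS = Resisting / Driving = 330.0 / 27
= 12.2222 (dimensionless)

12.2222 (dimensionless)


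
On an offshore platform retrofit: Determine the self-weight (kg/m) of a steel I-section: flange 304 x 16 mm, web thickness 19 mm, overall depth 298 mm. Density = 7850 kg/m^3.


A_flanges = 2 * 304 * 16 = 9728 mm^2
A_web = (298 - 2 * 16) * 19 = 5054 mm^2
A_total = 9728 + 5054 = 14782 mm^2 = 0.014782 m^2
Weight = rho * A = 7850 * 0.014782 = 116.0387 kg/m

116.0387 kg/m


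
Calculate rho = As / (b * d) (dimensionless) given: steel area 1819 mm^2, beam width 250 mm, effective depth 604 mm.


rho = As / (b * d)
= 1819 / (250 * 604)
= 1819 / 151000
= 0.012046 (dimensionless)

0.012046 (dimensionless)


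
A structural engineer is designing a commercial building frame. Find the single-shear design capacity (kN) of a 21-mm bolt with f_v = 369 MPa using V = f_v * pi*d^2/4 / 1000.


A = pi * d^2 / 4 = pi * 21^2 / 4 = 346.3606 mm^2
V = f_v * A / 1000 = 369 * 346.3606 / 1000
= 127.8071 kN

127.8071 kN


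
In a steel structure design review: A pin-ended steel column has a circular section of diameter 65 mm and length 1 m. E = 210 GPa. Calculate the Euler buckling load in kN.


I = pi * d^4 / 64 = 876240.51 mm^4
L = 1000.0 mm
P_cr = pi^2 * E * I / L^2
= 9.8696 * 210000.0 * 876240.51 / 1000.0^2
= 1816110.9 N = 1816.1109 kN

1816.1109 kN


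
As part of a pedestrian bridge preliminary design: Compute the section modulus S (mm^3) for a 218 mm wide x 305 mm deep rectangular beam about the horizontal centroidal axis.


S = b * h^2 / 6
= 218 * 305^2 / 6
= 218 * 93025 / 6
= 3379908.33 mm^3

3379908.33 mm^3


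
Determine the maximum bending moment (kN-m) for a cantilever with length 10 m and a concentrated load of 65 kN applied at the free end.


For a cantilever with a point load at the free end:
M_max = P * L = 65 * 10 = 650 kN-m

650 kN-m


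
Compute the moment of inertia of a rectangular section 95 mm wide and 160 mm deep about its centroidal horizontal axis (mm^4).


I = b * h^3 / 12
= 95 * 160^3 / 12
= 95 * 4096000 / 12
= 32426666.67 mm^4

32426666.67 mm^4


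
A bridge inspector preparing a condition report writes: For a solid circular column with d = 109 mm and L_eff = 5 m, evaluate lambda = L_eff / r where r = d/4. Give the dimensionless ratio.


Radius of gyration r = d / 4 = 109 / 4 = 27.25 mm
L_eff = 5000.0 mm
Slenderness ratio = L / r = 5000.0 / 27.25 = 183.49 (dimensionless)

183.49 (dimensionless)


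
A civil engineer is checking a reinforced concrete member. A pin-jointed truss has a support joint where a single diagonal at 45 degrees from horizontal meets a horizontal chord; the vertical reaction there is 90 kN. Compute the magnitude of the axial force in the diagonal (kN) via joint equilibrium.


At the joint, only the diagonal has a vertical component, so vertical equilibrium gives:
F * sin(45) = 90
F = 90 / sin(45)
= 90 / 0.707107
= 127.28 kN

127.28 kN


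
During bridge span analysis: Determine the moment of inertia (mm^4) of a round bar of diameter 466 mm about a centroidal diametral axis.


r = d / 2 = 466 / 2 = 233.0 mm
I = pi * r^4 / 4 = pi * 233.0^4 / 4
= 2314800489.18 mm^4

2314800489.18 mm^4


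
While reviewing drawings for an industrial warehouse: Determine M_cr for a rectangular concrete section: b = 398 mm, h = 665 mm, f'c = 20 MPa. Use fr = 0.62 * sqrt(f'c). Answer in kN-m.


fr = 0.62 * sqrt(20) = 0.62 * 4.4721 = 2.7727 MPa
I = 398 * 665^3 / 12 = 9753640895.83 mm^4
y_t = 332.5 mm
M_cr = fr * I / y_t = 2.7727 * 9753640895.83 / 332.5 N-mm
= 81.3358 kN-m

81.3358 kN-m


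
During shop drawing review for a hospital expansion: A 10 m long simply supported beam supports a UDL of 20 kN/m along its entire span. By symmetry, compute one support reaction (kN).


Total load = w * L = 20 * 10 = 200 kN
By symmetry, each reaction R = total / 2 = 200 / 2 = 100.0 kN

100.0 kN


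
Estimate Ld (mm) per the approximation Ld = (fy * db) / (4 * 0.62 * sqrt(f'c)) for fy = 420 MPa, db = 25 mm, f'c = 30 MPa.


Ld = (fy * db) / (4 * 0.62 * sqrt(f'c))
= (420 * 25) / (4 * 0.62 * sqrt(30))
= 10500 / 13.5835
= 773.0 mm

773.0 mm


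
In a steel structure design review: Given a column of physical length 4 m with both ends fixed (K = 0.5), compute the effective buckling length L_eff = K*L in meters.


L_eff = K * L
= 0.5 * 4
= 2.0 m

2.0 m


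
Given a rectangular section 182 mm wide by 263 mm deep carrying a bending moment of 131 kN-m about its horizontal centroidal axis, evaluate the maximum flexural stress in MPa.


I = b * h^3 / 12 = 182 * 263^3 / 12 = 275903612.83 mm^4
y = h / 2 = 263 / 2 = 131.5 mm
M = 131 kN-m = 131000000.0 N-mm
sigma = M * y / I = 131000000.0 * 131.5 / 275903612.83
= 62.44 MPa

62.44 MPa


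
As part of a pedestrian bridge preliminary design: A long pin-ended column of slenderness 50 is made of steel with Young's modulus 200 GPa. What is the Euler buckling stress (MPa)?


sigma_cr = pi^2 * E / lambda^2
= 9.8696 * 200000.0 / 50^2
= 9.8696 * 200000.0 / 2500
= 789.5684 MPa

789.5684 MPa


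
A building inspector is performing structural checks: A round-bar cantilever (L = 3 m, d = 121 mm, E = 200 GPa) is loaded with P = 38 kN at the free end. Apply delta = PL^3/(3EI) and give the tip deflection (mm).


I = pi * d^4 / 64 = pi * 121^4 / 64 = 10522316.97 mm^4
L = 3000.0 mm, P = 38000.0 N, E = 200000.0 MPa
delta = P * L^3 / (3 * E * I)
= 38000.0 * 3000.0^3 / (3 * 200000.0 * 10522316.97)
= 162.5117 mm

162.5117 mm


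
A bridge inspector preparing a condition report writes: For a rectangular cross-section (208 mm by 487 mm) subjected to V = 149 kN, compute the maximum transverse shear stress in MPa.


A = b * h = 208 * 487 = 101296 mm^2
V = 149 kN = 149000.0 N
tau_max = 1.5 * V / A = 1.5 * 149000.0 / 101296
= 2.2064 MPa

2.2064 MPa


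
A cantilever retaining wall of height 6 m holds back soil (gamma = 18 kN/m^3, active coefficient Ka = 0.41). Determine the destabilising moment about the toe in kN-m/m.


Pa = 0.5 * Ka * gamma * H^2
= 0.5 * 0.41 * 18 * 6^2
= 132.84 kN/m
Arm = H / 3 = 6 / 3 = 2.0 m
Mo = Pa * arm = Pa * H / 3 = 132.84 * 6 / 3 = 265.68 kN-m/m

265.68 kN-m/m


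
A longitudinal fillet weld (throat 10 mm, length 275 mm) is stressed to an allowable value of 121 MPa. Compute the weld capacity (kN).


Strength = throat * length * allowable stress
= 10 * 275 * 121 N
= 332750 N
= 332.75 kN

332.75 kN


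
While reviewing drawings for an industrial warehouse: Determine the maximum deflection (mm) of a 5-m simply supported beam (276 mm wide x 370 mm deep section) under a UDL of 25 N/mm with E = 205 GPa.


I = 276 * 370^3 / 12 = 1165019000.0 mm^4
L = 5000.0 mm, w = 25 N/mm, E = 205000.0 MPa
delta = 5 * w * L^4 / (384 * E * I)
= 5 * 25 * 5000.0^4 / (384 * 205000.0 * 1165019000.0)
= 0.8519 mm

0.8519 mm


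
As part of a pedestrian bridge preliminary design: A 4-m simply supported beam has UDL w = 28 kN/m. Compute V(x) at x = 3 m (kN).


R_A = w * L / 2 = 28 * 4 / 2 = 56.0 kN
V(x) = R_A - w * x = 56.0 - 28 * 3
= -28.0 kN

-28.0 kN


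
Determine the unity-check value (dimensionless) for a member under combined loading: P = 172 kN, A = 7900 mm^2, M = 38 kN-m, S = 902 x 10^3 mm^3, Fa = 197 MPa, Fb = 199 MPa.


f_a = P / A = 172000.0 / 7900 = 21.7722 MPa
f_b = M / S = 38000000.0 / 902000.0 = 42.1286 MPa
Ratio = f_a / Fa + f_b / Fb
= 21.7722 / 197 + 42.1286 / 199
= 0.3222 (dimensionless)

0.3222 (dimensionless)


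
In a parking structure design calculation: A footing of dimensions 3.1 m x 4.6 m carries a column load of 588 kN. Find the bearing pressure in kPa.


A = 3.1 * 4.6 = 14.26 m^2
q = P / A = 588 / 14.26
= 41.2342 kPa

41.2342 kPa


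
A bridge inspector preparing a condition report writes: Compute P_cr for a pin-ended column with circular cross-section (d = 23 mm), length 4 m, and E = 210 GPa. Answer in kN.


I = pi * d^4 / 64 = 13736.66 mm^4
L = 4000.0 mm
P_cr = pi^2 * E * I / L^2
= 9.8696 * 210000.0 * 13736.66 / 4000.0^2
= 1779.43 N = 1.7794 kN

1.7794 kN


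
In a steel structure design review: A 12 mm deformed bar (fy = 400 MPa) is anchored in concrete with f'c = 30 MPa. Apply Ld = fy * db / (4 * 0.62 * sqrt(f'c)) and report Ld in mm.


Ld = (fy * db) / (4 * 0.62 * sqrt(f'c))
= (400 * 12) / (4 * 0.62 * sqrt(30))
= 4800 / 13.5835
= 353.37 mm

353.37 mm


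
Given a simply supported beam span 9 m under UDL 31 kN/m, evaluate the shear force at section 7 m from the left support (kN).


R_A = w * L / 2 = 31 * 9 / 2 = 139.5 kN
V(x) = R_A - w * x = 139.5 - 31 * 7
= -77.5 kN

-77.5 kN


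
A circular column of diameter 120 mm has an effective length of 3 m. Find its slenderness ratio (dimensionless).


Radius of gyration r = d / 4 = 120 / 4 = 30.0 mm
L_eff = 3000.0 mm
Slenderness ratio = L / r = 3000.0 / 30.0 = 100.0 (dimensionless)

100.0 (dimensionless)


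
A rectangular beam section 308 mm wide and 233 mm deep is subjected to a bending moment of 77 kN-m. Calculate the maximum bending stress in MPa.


I = b * h^3 / 12 = 308 * 233^3 / 12 = 324666316.33 mm^4
y = h / 2 = 233 / 2 = 116.5 mm
M = 77 kN-m = 77000000.0 N-mm
sigma = M * y / I = 77000000.0 * 116.5 / 324666316.33
= 27.63 MPa

27.63 MPa


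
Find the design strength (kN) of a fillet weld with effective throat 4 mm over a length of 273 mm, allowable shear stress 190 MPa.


Strength = throat * length * allowable stress
= 4 * 273 * 190 N
= 207480 N
= 207.48 kN

207.48 kN


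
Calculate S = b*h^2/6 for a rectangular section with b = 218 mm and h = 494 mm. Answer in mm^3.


S = b * h^2 / 6
= 218 * 494^2 / 6
= 218 * 244036 / 6
= 8866641.33 mm^3

8866641.33 mm^3


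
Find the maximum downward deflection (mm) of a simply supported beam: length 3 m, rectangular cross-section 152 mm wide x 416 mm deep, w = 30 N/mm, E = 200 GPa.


I = 152 * 416^3 / 12 = 911889749.33 mm^4
L = 3000.0 mm, w = 30 N/mm, E = 200000.0 MPa
delta = 5 * w * L^4 / (384 * E * I)
= 5 * 30 * 3000.0^4 / (384 * 200000.0 * 911889749.33)
= 0.1735 mm

0.1735 mm


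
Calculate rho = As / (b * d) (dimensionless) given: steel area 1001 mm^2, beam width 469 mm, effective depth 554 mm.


rho = As / (b * d)
= 1001 / (469 * 554)
= 1001 / 259826
= 0.003853 (dimensionless)

0.003853 (dimensionless)


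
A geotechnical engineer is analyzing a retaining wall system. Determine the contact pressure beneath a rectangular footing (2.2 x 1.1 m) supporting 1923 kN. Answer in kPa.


A = 2.2 * 1.1 = 2.42 m^2
q = P / A = 1923 / 2.42
= 794.6281 kPa

794.6281 kPa


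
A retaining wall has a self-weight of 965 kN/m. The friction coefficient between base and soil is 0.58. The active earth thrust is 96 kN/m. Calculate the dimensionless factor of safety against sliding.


Resisting force = mu * W = 0.58 * 965 = 559.7 kN/m
FOS = Resisting / Driving = 559.7 / 96
= 5.8302 (dimensionless)

5.8302 (dimensionless)


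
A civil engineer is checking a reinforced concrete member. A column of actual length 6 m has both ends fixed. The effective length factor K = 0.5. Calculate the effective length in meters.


L_eff = K * L
= 0.5 * 6
= 3.0 m

3.0 m


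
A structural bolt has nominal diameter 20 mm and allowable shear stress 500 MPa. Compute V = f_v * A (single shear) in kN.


A = pi * d^2 / 4 = pi * 20^2 / 4 = 314.1593 mm^2
V = f_v * A / 1000 = 500 * 314.1593 / 1000
= 157.0796 kN

157.0796 kN


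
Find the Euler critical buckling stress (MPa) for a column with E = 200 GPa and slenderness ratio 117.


sigma_cr = pi^2 * E / lambda^2
= 9.8696 * 200000.0 / 117^2
= 9.8696 * 200000.0 / 13689
= 144.1976 MPa

144.1976 MPa


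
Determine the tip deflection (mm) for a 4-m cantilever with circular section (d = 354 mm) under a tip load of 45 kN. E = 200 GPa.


I = pi * d^4 / 64 = pi * 354^4 / 64 = 770873199.04 mm^4
L = 4000.0 mm, P = 45000.0 N, E = 200000.0 MPa
delta = P * L^3 / (3 * E * I)
= 45000.0 * 4000.0^3 / (3 * 200000.0 * 770873199.04)
= 6.2267 mm

6.2267 mm


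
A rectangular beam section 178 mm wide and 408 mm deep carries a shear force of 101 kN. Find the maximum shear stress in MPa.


A = b * h = 178 * 408 = 72624 mm^2
V = 101 kN = 101000.0 N
tau_max = 1.5 * V / A = 1.5 * 101000.0 / 72624
= 2.0861 MPa

2.0861 MPa


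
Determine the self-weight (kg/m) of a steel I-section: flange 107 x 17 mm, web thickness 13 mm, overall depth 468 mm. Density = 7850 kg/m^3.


A_flanges = 2 * 107 * 17 = 3638 mm^2
A_web = (468 - 2 * 17) * 13 = 5642 mm^2
A_total = 3638 + 5642 = 9280 mm^2 = 0.009280 m^2
Weight = rho * A = 7850 * 0.009280 = 72.848 kg/m

72.848 kg/m


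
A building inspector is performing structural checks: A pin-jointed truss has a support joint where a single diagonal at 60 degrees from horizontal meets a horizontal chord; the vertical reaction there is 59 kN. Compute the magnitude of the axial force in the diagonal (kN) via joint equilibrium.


At the joint, only the diagonal has a vertical component, so vertical equilibrium gives:
F * sin(60) = 59
F = 59 / sin(60)
= 59 / 0.866025
= 68.13 kN

68.13 kN


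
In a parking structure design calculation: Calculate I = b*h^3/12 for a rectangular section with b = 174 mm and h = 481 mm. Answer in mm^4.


I = b * h^3 / 12
= 174 * 481^3 / 12
= 174 * 111284641 / 12
= 1613627294.5 mm^4

1613627294.5 mm^4


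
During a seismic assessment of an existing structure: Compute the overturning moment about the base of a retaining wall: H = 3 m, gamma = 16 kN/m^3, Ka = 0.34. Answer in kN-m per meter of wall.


Pa = 0.5 * Ka * gamma * H^2
= 0.5 * 0.34 * 16 * 3^2
= 24.48 kN/m
Arm = H / 3 = 3 / 3 = 1.0 m
Mo = Pa * arm = Pa * H / 3 = 24.48 * 3 / 3 = 24.48 kN-m/m

24.48 kN-m/m


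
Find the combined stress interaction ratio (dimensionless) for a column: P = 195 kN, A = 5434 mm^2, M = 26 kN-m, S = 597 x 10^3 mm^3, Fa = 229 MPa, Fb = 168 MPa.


f_a = P / A = 195000.0 / 5434 = 35.8852 MPa
f_b = M / S = 26000000.0 / 597000.0 = 43.5511 MPa
Ratio = f_a / Fa + f_b / Fb
= 35.8852 / 229 + 43.5511 / 168
= 0.4159 (dimensionless)

0.4159 (dimensionless)


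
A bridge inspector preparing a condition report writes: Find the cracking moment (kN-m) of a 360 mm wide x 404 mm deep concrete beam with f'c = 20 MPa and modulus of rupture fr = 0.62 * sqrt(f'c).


fr = 0.62 * sqrt(20) = 0.62 * 4.4721 = 2.7727 MPa
I = 360 * 404^3 / 12 = 1978177920.0 mm^4
y_t = 202.0 mm
M_cr = fr * I / y_t = 2.7727 * 1978177920.0 / 202.0 N-mm
= 27.1532 kN-m

27.1532 kN-m


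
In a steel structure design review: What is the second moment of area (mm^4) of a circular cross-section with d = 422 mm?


r = d / 2 = 422 / 2 = 211.0 mm
I = pi * r^4 / 4 = pi * 211.0^4 / 4
= 1556752968.6 mm^4

1556752968.6 mm^4


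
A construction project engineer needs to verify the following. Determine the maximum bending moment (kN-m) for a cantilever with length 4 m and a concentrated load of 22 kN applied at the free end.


For a cantilever with a point load at the free end:
M_max = P * L = 22 * 4 = 88 kN-m

88 kN-m


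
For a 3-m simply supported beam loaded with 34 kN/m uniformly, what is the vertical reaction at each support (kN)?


Total load = w * L = 34 * 3 = 102 kN
By symmetry, each reaction R = total / 2 = 102 / 2 = 51.0 kN

51.0 kN


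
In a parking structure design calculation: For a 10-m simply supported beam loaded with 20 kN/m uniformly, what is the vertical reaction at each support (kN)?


Total load = w * L = 20 * 10 = 200 kN
By symmetry, each reaction R = total / 2 = 200 / 2 = 100.0 kN

100.0 kN


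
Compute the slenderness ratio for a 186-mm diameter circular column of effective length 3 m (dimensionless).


Radius of gyration r = d / 4 = 186 / 4 = 46.5 mm
L_eff = 3000.0 mm
Slenderness ratio = L / r = 3000.0 / 46.5 = 64.52 (dimensionless)

64.52 (dimensionless)


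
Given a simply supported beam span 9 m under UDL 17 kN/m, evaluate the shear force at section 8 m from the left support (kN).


R_A = w * L / 2 = 17 * 9 / 2 = 76.5 kN
V(x) = R_A - w * x = 76.5 - 17 * 8
= -59.5 kN

-59.5 kN


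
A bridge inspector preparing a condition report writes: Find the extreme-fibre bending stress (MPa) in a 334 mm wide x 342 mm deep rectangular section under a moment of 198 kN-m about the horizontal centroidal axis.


I = b * h^3 / 12 = 334 * 342^3 / 12 = 1113380316.0 mm^4
y = h / 2 = 342 / 2 = 171.0 mm
M = 198 kN-m = 198000000.0 N-mm
sigma = M * y / I = 198000000.0 * 171.0 / 1113380316.0
= 30.41 MPa

30.41 MPa


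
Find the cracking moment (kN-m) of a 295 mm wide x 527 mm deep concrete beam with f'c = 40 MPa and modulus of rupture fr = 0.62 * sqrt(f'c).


fr = 0.62 * sqrt(40) = 0.62 * 6.3246 = 3.9212 MPa
I = 295 * 527^3 / 12 = 3598094915.42 mm^4
y_t = 263.5 mm
M_cr = fr * I / y_t = 3.9212 * 3598094915.42 / 263.5 N-mm
= 53.5444 kN-m

53.5444 kN-m


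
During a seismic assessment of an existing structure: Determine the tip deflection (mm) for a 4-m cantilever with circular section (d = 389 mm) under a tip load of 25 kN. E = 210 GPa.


I = pi * d^4 / 64 = pi * 389^4 / 64 = 1124005157.54 mm^4
L = 4000.0 mm, P = 25000.0 N, E = 210000.0 MPa
delta = P * L^3 / (3 * E * I)
= 25000.0 * 4000.0^3 / (3 * 210000.0 * 1124005157.54)
= 2.2595 mm

2.2595 mm


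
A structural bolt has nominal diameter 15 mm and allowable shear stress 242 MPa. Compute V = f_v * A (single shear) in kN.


A = pi * d^2 / 4 = pi * 15^2 / 4 = 176.7146 mm^2
V = f_v * A / 1000 = 242 * 176.7146 / 1000
= 42.7649 kN

42.7649 kN


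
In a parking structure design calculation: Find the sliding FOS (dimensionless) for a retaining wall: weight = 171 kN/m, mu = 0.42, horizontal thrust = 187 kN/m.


Resisting force = mu * W = 0.42 * 171 = 71.82 kN/m
FOS = Resisting / Driving = 71.82 / 187
= 0.3841 (dimensionless)

0.3841 (dimensionless)


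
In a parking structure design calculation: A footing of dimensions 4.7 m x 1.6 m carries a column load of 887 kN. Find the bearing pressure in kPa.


A = 4.7 * 1.6 = 7.52 m^2
q = P / A = 887 / 7.52
= 117.9521 kPa

117.9521 kPa


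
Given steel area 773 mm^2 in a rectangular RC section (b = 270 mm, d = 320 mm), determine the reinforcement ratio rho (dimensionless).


rho = As / (b * d)
= 773 / (270 * 320)
= 773 / 86400
= 0.008947 (dimensionless)

0.008947 (dimensionless)


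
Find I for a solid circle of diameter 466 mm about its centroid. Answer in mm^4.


r = d / 2 = 466 / 2 = 233.0 mm
I = pi * r^4 / 4 = pi * 233.0^4 / 4
= 2314800489.18 mm^4

2314800489.18 mm^4


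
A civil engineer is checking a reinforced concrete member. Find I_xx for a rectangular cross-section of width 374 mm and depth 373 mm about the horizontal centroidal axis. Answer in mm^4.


I = b * h^3 / 12
= 374 * 373^3 / 12
= 374 * 51895117 / 12
= 1617397813.17 mm^4

1617397813.17 mm^4


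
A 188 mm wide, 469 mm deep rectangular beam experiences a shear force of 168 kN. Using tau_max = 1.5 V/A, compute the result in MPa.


A = b * h = 188 * 469 = 88172 mm^2
V = 168 kN = 168000.0 N
tau_max = 1.5 * V / A = 1.5 * 168000.0 / 88172
= 2.8581 MPa

2.8581 MPa


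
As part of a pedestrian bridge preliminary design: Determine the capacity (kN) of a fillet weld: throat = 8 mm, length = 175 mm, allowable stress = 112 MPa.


Strength = throat * length * allowable stress
= 8 * 175 * 112 N
= 156800 N
= 156.8 kN

156.8 kN


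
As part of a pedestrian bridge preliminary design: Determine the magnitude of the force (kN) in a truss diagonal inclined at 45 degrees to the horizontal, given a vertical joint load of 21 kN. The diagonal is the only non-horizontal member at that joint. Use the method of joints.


At the joint, only the diagonal has a vertical component, so vertical equilibrium gives:
F * sin(45) = 21
F = 21 / sin(45)
= 21 / 0.707107
= 29.7 kN

29.7 kN


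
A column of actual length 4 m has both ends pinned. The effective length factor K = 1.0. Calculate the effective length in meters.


L_eff = K * L
= 1.0 * 4
= 4.0 m

4.0 m


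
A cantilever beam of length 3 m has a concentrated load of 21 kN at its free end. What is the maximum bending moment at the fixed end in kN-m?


For a cantilever with a point load at the free end:
M_max = P * L = 21 * 3 = 63 kN-m

63 kN-m


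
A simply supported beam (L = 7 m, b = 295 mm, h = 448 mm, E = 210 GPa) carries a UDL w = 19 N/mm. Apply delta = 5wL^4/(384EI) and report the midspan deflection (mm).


I = 295 * 448^3 / 12 = 2210420053.33 mm^4
L = 7000.0 mm, w = 19 N/mm, E = 210000.0 MPa
delta = 5 * w * L^4 / (384 * E * I)
= 5 * 19 * 7000.0^4 / (384 * 210000.0 * 2210420053.33)
= 1.2796 mm

1.2796 mm


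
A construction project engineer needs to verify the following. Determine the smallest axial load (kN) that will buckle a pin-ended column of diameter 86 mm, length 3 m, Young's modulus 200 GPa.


I = pi * d^4 / 64 = 2685120.03 mm^4
L = 3000.0 mm
P_cr = pi^2 * E * I / L^2
= 9.8696 * 200000.0 * 2685120.03 / 3000.0^2
= 588912.72 N = 588.9127 kN

588.9127 kN


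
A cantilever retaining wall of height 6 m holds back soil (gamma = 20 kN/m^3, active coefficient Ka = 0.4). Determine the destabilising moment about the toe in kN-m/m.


Pa = 0.5 * Ka * gamma * H^2
= 0.5 * 0.4 * 20 * 6^2
= 144.0 kN/m
Arm = H / 3 = 6 / 3 = 2.0 m
Mo = Pa * arm = Pa * H / 3 = 144.0 * 6 / 3 = 288.0 kN-m/m

288.0 kN-m/m


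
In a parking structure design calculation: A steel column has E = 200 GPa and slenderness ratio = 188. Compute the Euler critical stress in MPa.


sigma_cr = pi^2 * E / lambda^2
= 9.8696 * 200000.0 / 188^2
= 9.8696 * 200000.0 / 35344
= 55.8488 MPa

55.8488 MPa


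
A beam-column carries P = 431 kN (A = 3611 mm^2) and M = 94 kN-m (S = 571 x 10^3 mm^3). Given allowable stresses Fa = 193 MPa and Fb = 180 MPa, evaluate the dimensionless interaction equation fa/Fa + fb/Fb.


f_a = P / A = 431000.0 / 3611 = 119.3575 MPa
f_b = M / S = 94000000.0 / 571000.0 = 164.6235 MPa
Ratio = f_a / Fa + f_b / Fb
= 119.3575 / 193 + 164.6235 / 180
= 1.533 (dimensionless)

1.533 (dimensionless)


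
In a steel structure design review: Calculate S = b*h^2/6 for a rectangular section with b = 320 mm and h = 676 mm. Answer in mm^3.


S = b * h^2 / 6
= 320 * 676^2 / 6
= 320 * 456976 / 6
= 24372053.33 mm^3

24372053.33 mm^3


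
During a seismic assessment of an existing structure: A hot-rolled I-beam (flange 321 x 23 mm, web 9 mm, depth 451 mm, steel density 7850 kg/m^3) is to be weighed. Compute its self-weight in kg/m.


A_flanges = 2 * 321 * 23 = 14766 mm^2
A_web = (451 - 2 * 23) * 9 = 3645 mm^2
A_total = 14766 + 3645 = 18411 mm^2 = 0.018411 m^2
Weight = rho * A = 7850 * 0.018411 = 144.5264 kg/m

144.5264 kg/m


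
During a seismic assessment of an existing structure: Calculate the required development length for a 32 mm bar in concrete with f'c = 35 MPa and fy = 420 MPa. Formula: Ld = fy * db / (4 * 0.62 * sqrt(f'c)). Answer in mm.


Ld = (fy * db) / (4 * 0.62 * sqrt(f'c))
= (420 * 32) / (4 * 0.62 * sqrt(35))
= 13440 / 14.6719
= 916.04 mm

916.04 mm


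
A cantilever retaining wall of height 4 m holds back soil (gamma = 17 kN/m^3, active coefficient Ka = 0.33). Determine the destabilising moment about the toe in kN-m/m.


Pa = 0.5 * Ka * gamma * H^2
= 0.5 * 0.33 * 17 * 4^2
= 44.88 kN/m
Arm = H / 3 = 4 / 3 = 1.3333 m
Mo = Pa * arm = Pa * H / 3 = 44.88 * 4 / 3 = 59.84 kN-m/m

59.84 kN-m/m


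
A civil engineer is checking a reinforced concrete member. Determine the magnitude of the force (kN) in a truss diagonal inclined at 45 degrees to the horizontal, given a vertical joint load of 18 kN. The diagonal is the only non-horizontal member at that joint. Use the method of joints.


At the joint, only the diagonal has a vertical component, so vertical equilibrium gives:
F * sin(45) = 18
F = 18 / sin(45)
= 18 / 0.707107
= 25.46 kN

25.46 kN


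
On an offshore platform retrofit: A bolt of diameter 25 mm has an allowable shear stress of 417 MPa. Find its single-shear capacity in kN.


A = pi * d^2 / 4 = pi * 25^2 / 4 = 490.8739 mm^2
V = f_v * A / 1000 = 417 * 490.8739 / 1000
= 204.6944 kN

204.6944 kN


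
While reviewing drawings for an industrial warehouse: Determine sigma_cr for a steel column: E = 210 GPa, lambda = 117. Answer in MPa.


sigma_cr = pi^2 * E / lambda^2
= 9.8696 * 210000.0 / 117^2
= 9.8696 * 210000.0 / 13689
= 151.4075 MPa

151.4075 MPa


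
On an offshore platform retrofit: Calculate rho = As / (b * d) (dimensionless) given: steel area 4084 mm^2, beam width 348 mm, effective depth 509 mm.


rho = As / (b * d)
= 4084 / (348 * 509)
= 4084 / 177132
= 0.023056 (dimensionless)

0.023056 (dimensionless)


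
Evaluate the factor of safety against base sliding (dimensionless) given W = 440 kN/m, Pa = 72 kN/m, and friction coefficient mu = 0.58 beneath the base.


Resisting force = mu * W = 0.58 * 440 = 255.2 kN/m
FOS = Resisting / Driving = 255.2 / 72
= 3.5444 (dimensionless)

3.5444 (dimensionless)


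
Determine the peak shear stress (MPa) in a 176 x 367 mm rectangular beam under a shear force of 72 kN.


A = b * h = 176 * 367 = 64592 mm^2
V = 72 kN = 72000.0 N
tau_max = 1.5 * V / A = 1.5 * 72000.0 / 64592
= 1.672 MPa

1.672 MPa


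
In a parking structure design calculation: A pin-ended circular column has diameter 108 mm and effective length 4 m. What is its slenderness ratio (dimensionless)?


Radius of gyration r = d / 4 = 108 / 4 = 27.0 mm
L_eff = 4000.0 mm
Slenderness ratio = L / r = 4000.0 / 27.0 = 148.15 (dimensionless)

148.15 (dimensionless)


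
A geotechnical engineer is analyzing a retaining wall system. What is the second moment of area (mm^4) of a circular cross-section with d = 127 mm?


r = d / 2 = 127 / 2 = 63.5 mm
I = pi * r^4 / 4 = pi * 63.5^4 / 4
= 12769820.2 mm^4

12769820.2 mm^4


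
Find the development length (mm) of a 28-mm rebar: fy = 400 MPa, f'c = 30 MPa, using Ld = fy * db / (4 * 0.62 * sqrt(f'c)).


Ld = (fy * db) / (4 * 0.62 * sqrt(f'c))
= (400 * 28) / (4 * 0.62 * sqrt(30))
= 11200 / 13.5835
= 824.53 mm

824.53 mm


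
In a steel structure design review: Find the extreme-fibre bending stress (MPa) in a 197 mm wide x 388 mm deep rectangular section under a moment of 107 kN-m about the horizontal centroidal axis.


I = b * h^3 / 12 = 197 * 388^3 / 12 = 958915098.67 mm^4
y = h / 2 = 388 / 2 = 194.0 mm
M = 107 kN-m = 107000000.0 N-mm
sigma = M * y / I = 107000000.0 * 194.0 / 958915098.67
= 21.65 MPa

21.65 MPa


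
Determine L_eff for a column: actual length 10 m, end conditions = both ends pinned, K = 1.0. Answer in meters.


L_eff = K * L
= 1.0 * 10
= 10.0 m

10.0 m


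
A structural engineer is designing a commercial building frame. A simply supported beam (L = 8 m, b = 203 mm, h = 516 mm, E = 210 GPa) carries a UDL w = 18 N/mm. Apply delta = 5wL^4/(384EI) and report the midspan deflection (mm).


I = 203 * 516^3 / 12 = 2324148624.0 mm^4
L = 8000.0 mm, w = 18 N/mm, E = 210000.0 MPa
delta = 5 * w * L^4 / (384 * E * I)
= 5 * 18 * 8000.0^4 / (384 * 210000.0 * 2324148624.0)
= 1.9669 mm

1.9669 mm


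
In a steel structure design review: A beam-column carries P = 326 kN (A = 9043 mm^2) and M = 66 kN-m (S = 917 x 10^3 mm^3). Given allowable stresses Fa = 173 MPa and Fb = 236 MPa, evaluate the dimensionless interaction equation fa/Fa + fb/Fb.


f_a = P / A = 326000.0 / 9043 = 36.05 MPa
f_b = M / S = 66000000.0 / 917000.0 = 71.9738 MPa
Ratio = f_a / Fa + f_b / Fb
= 36.05 / 173 + 71.9738 / 236
= 0.5134 (dimensionless)

0.5134 (dimensionless)


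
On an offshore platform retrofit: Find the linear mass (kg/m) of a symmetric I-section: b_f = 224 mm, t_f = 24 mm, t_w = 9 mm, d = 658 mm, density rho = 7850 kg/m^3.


A_flanges = 2 * 224 * 24 = 10752 mm^2
A_web = (658 - 2 * 24) * 9 = 5490 mm^2
A_total = 10752 + 5490 = 16242 mm^2 = 0.016242 m^2
Weight = rho * A = 7850 * 0.016242 = 127.4997 kg/m

127.4997 kg/m


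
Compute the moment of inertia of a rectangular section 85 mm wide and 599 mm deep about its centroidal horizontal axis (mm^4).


I = b * h^3 / 12
= 85 * 599^3 / 12
= 85 * 214921799 / 12
= 1522362742.92 mm^4

1522362742.92 mm^4


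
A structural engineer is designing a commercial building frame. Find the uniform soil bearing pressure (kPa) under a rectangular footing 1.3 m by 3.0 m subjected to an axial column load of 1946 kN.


A = 1.3 * 3.0 = 3.9 m^2
q = P / A = 1946 / 3.9
= 498.9744 kPa

498.9744 kPa


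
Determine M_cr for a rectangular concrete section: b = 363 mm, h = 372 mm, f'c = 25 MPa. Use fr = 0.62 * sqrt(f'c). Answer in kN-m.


fr = 0.62 * sqrt(25) = 0.62 * 5.0 = 3.1 MPa
I = 363 * 372^3 / 12 = 1557235152.0 mm^4
y_t = 186.0 mm
M_cr = fr * I / y_t = 3.1 * 1557235152.0 / 186.0 N-mm
= 25.9539 kN-m

25.9539 kN-m


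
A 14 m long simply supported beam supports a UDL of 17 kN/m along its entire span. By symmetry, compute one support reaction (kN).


Total load = w * L = 17 * 14 = 238 kN
By symmetry, each reaction R = total / 2 = 238 / 2 = 119.0 kN

119.0 kN


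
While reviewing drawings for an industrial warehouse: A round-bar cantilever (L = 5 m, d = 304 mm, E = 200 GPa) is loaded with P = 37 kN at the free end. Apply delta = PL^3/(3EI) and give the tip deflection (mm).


I = pi * d^4 / 64 = pi * 304^4 / 64 = 419241468.12 mm^4
L = 5000.0 mm, P = 37000.0 N, E = 200000.0 MPa
delta = P * L^3 / (3 * E * I)
= 37000.0 * 5000.0^3 / (3 * 200000.0 * 419241468.12)
= 18.3864 mm

18.3864 mm


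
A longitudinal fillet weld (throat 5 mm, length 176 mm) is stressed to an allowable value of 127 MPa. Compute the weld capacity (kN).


Strength = throat * length * allowable stress
= 5 * 176 * 127 N
= 111760 N
= 111.76 kN

111.76 kN


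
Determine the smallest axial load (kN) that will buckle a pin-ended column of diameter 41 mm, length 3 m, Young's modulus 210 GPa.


I = pi * d^4 / 64 = 138709.22 mm^4
L = 3000.0 mm
P_cr = pi^2 * E * I / L^2
= 9.8696 * 210000.0 * 138709.22 / 3000.0^2
= 31943.45 N = 31.9435 kN

31.9435 kN


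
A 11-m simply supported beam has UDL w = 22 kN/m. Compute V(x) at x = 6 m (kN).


R_A = w * L / 2 = 22 * 11 / 2 = 121.0 kN
V(x) = R_A - w * x = 121.0 - 22 * 6
= -11.0 kN

-11.0 kN


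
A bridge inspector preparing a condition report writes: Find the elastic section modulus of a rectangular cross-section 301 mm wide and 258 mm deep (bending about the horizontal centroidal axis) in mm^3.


S = b * h^2 / 6
= 301 * 258^2 / 6
= 301 * 66564 / 6
= 3339294.0 mm^3

3339294.0 mm^3


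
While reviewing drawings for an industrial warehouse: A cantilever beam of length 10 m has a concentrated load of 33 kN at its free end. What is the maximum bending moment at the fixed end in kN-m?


For a cantilever with a point load at the free end:
M_max = P * L = 33 * 10 = 330 kN-m

330 kN-m


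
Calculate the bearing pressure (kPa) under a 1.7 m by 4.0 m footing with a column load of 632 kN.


A = 1.7 * 4.0 = 6.8 m^2
q = P / A = 632 / 6.8
= 92.9412 kPa

92.9412 kPa


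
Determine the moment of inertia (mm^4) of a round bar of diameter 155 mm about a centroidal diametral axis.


r = d / 2 = 155 / 2 = 77.5 mm
I = pi * r^4 / 4 = pi * 77.5^4 / 4
= 28333269.42 mm^4

28333269.42 mm^4


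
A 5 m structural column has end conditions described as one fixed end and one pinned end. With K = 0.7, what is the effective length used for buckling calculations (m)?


L_eff = K * L
= 0.7 * 5
= 3.5 m

3.5 m


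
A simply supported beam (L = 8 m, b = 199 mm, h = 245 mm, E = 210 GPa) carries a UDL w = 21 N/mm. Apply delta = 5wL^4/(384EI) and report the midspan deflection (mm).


I = 199 * 245^3 / 12 = 243876572.92 mm^4
L = 8000.0 mm, w = 21 N/mm, E = 210000.0 MPa
delta = 5 * w * L^4 / (384 * E * I)
= 5 * 21 * 8000.0^4 / (384 * 210000.0 * 243876572.92)
= 21.869 mm

21.869 mm


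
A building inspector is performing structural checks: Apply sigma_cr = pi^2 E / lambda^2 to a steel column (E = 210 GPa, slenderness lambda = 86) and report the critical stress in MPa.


sigma_cr = pi^2 * E / lambda^2
= 9.8696 * 210000.0 / 86^2
= 9.8696 * 210000.0 / 7396
= 280.2348 MPa

280.2348 MPa


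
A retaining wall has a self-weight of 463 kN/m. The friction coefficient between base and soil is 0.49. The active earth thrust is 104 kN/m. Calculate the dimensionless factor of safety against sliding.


Resisting force = mu * W = 0.49 * 463 = 226.87 kN/m
FOS = Resisting / Driving = 226.87 / 104
= 2.1814 (dimensionless)

2.1814 (dimensionless)


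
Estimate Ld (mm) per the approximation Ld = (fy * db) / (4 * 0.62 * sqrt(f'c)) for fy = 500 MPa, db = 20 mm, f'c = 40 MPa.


Ld = (fy * db) / (4 * 0.62 * sqrt(f'c))
= (500 * 20) / (4 * 0.62 * sqrt(40))
= 10000 / 15.6849
= 637.56 mm

637.56 mm


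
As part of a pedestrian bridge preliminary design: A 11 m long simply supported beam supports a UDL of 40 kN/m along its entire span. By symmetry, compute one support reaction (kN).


Total load = w * L = 40 * 11 = 440 kN
By symmetry, each reaction R = total / 2 = 440 / 2 = 220.0 kN

220.0 kN
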